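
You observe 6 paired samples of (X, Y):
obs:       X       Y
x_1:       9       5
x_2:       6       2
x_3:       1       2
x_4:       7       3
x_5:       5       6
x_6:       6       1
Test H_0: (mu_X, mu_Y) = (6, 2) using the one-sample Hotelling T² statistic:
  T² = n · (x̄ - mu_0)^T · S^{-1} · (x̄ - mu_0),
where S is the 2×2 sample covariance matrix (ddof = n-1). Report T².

Step 1 — sample mean vector:
  mean(X) = (9 + 6 + 1 + 7 + 5 + 6) / 6 = 34/6 = 5.6667
  mean(Y) = (5 + 2 + 2 + 3 + 6 + 1) / 6 = 19/6 = 3.1667
  x̄ = (5.6667, 3.1667),  deviation x̄ - mu_0 = (5.6667, 3.1667) - (6, 2) = (-0.3333, 1.1667).

Step 2 — sample covariance matrix, S[i,j] = (1/(n-1)) · Σ_k (x_{k,i} - mean_i) · (x_{k,j} - mean_j), divisor n-1 = 5:
  S[X,X] = ((3.3333)·(3.3333) + (0.3333)·(0.3333) + (-4.6667)·(-4.6667) + (1.3333)·(1.3333) + (-0.6667)·(-0.6667) + (0.3333)·(0.3333)) / 5 = 35.3333/5 = 7.0667
  S[X,Y] = ((3.3333)·(1.8333) + (0.3333)·(-1.1667) + (-4.6667)·(-1.1667) + (1.3333)·(-0.1667) + (-0.6667)·(2.8333) + (0.3333)·(-2.1667)) / 5 = 8.3333/5 = 1.6667
  S[Y,Y] = ((1.8333)·(1.8333) + (-1.1667)·(-1.1667) + (-1.1667)·(-1.1667) + (-0.1667)·(-0.1667) + (2.8333)·(2.8333) + (-2.1667)·(-2.1667)) / 5 = 18.8333/5 = 3.7667
  S = [[7.0667, 1.6667],
 [1.6667, 3.7667]].

Step 3 — invert S. det(S) = 7.0667·3.7667 - (1.6667)² = 23.84.
  S^{-1} = (1/det) · [[d, -b], [-b, a]] = [[0.158, -0.0699],
 [-0.0699, 0.2964]].

Step 4 — quadratic form (x̄ - mu_0)^T · S^{-1} · (x̄ - mu_0):
  S^{-1} · (x̄ - mu_0) = (-0.1342, 0.3691),
  (x̄ - mu_0)^T · [...] = (-0.3333)·(-0.1342) + (1.1667)·(0.3691) = 0.4754.

Step 5 — scale by n: T² = 6 · 0.4754 = 2.8523.

T² ≈ 2.8523


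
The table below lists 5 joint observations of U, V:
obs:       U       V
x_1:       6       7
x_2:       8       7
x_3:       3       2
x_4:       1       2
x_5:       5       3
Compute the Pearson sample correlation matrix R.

Step 1 — column means:
  mean(U) = (6 + 8 + 3 + 1 + 5) / 5 = 23/5 = 4.6
  mean(V) = (7 + 7 + 2 + 2 + 3) / 5 = 21/5 = 4.2

Step 2 — sample variances and covariances s[i,j] = (1/(n-1)) · Σ_k (x_{k,i} - mean_i) · (x_{k,j} - mean_j), with n-1 = 4:
  s[U,U] = ((1.4)·(1.4) + (3.4)·(3.4) + (-1.6)·(-1.6) + (-3.6)·(-3.6) + (0.4)·(0.4)) / 4 = 29.2/4 = 7.3
  s[U,V] = ((1.4)·(2.8) + (3.4)·(2.8) + (-1.6)·(-2.2) + (-3.6)·(-2.2) + (0.4)·(-1.2)) / 4 = 24.4/4 = 6.1
  s[V,V] = ((2.8)·(2.8) + (2.8)·(2.8) + (-2.2)·(-2.2) + (-2.2)·(-2.2) + (-1.2)·(-1.2)) / 4 = 26.8/4 = 6.7
  Sample standard deviations s_i = √(s[i,i]):
  s(U) = √(7.3) = 2.7019
  s(V) = √(6.7) = 2.5884

Step 3 — r_{ij} = s_{ij} / (s_i · s_j):
  r[U,U] = 1 (diagonal).
  r[U,V] = 6.1 / (2.7019 · 2.5884) = 6.1 / 6.9936 = 0.8722
  r[V,V] = 1 (diagonal).

R is symmetric with unit diagonal. Assembling:

R = [[1, 0.8722],
 [0.8722, 1]]


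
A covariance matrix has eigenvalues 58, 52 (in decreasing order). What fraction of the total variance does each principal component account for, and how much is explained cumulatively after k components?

Step 1 — total variance = trace(Sigma) = Σ λ_i = 58 + 52 = 110.

Step 2 — fraction explained by component i = λ_i / Σ λ:
  PC1: 58/110 = 0.5273
  PC2: 52/110 = 0.4727

Step 3 — cumulative fraction after k components = (λ_1 + ... + λ_k) / Σ λ:
  k = 1: 58/110 = 0.5273
  k = 2: (58 + 52)/110 = 110/110 = 1

Summary (fraction, with percent):

explained: PC1 0.5273 (52.73%), PC2 0.4727 (47.27%);  cumulative: 0.5273, 1


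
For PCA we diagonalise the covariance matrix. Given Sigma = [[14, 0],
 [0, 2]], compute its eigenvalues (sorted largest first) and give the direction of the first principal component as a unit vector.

Step 1 — characteristic polynomial of 2×2 Sigma:
  det(Sigma - λI) = λ² - trace · λ + det = 0.
  trace = 14 + 2 = 16, det = 14·2 - (0)² = 28.
Step 2 — discriminant:
  Δ = trace² - 4·det = 256 - 112 = 144.
Step 3 — eigenvalues:
  λ = (trace ± √Δ)/2 = (16 ± 12)/2,
  λ_1 = 14,  λ_2 = 2.

Step 4 — unit eigenvector for λ_1: Sigma is diagonal, so its eigenvectors are the coordinate axes. λ_1 = 14 is the diagonal entry on the first coordinate axis, hence
  v_1 = (1, 0) (||v_1|| = 1).

λ_1 = 14,  λ_2 = 2;  v_1 ≈ (1, 0)


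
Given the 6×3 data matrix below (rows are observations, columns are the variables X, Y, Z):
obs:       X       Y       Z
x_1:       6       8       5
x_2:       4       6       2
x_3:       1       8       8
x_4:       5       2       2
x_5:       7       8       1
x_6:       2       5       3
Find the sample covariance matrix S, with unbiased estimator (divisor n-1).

Step 1 — column means:
  mean(X) = (6 + 4 + 1 + 5 + 7 + 2) / 6 = 25/6 = 4.1667
  mean(Y) = (8 + 6 + 8 + 2 + 8 + 5) / 6 = 37/6 = 6.1667
  mean(Z) = (5 + 2 + 8 + 2 + 1 + 3) / 6 = 21/6 = 3.5

Step 2 — sample covariance S[i,j] = (1/(n-1)) · Σ_k (x_{k,i} - mean_i) · (x_{k,j} - mean_j), with n-1 = 5.
  S[X,X] = ((1.8333)·(1.8333) + (-0.1667)·(-0.1667) + (-3.1667)·(-3.1667) + (0.8333)·(0.8333) + (2.8333)·(2.8333) + (-2.1667)·(-2.1667)) / 5 = 26.8333/5 = 5.3667
  S[X,Y] = ((1.8333)·(1.8333) + (-0.1667)·(-0.1667) + (-3.1667)·(1.8333) + (0.8333)·(-4.1667) + (2.8333)·(1.8333) + (-2.1667)·(-1.1667)) / 5 = 1.8333/5 = 0.3667
  S[X,Z] = ((1.8333)·(1.5) + (-0.1667)·(-1.5) + (-3.1667)·(4.5) + (0.8333)·(-1.5) + (2.8333)·(-2.5) + (-2.1667)·(-0.5)) / 5 = -18.5/5 = -3.7
  S[Y,Y] = ((1.8333)·(1.8333) + (-0.1667)·(-0.1667) + (1.8333)·(1.8333) + (-4.1667)·(-4.1667) + (1.8333)·(1.8333) + (-1.1667)·(-1.1667)) / 5 = 28.8333/5 = 5.7667
  S[Y,Z] = ((1.8333)·(1.5) + (-0.1667)·(-1.5) + (1.8333)·(4.5) + (-4.1667)·(-1.5) + (1.8333)·(-2.5) + (-1.1667)·(-0.5)) / 5 = 13.5/5 = 2.7
  S[Z,Z] = ((1.5)·(1.5) + (-1.5)·(-1.5) + (4.5)·(4.5) + (-1.5)·(-1.5) + (-2.5)·(-2.5) + (-0.5)·(-0.5)) / 5 = 33.5/5 = 6.7

S is symmetric (S[j,i] = S[i,j]). Assembling:

S = [[5.3667, 0.3667, -3.7],
 [0.3667, 5.7667, 2.7],
 [-3.7, 2.7, 6.7]]


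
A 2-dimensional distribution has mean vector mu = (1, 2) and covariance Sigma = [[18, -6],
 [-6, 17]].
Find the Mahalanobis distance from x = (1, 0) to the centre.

Step 1 — centre the observation: (x - mu) = (0, -2).

Step 2 — invert Sigma. det(Sigma) = 18·17 - (-6)² = 270.
  Sigma^{-1} = (1/det) · [[d, -b], [-b, a]] = [[0.063, 0.0222],
 [0.0222, 0.0667]].

Step 3 — form the quadratic (x - mu)^T · Sigma^{-1} · (x - mu):
  Sigma^{-1} · (x - mu) = (-0.0444, -0.1333).
  (x - mu)^T · [Sigma^{-1} · (x - mu)] = (0)·(-0.0444) + (-2)·(-0.1333) = 0.2667.

Step 4 — take square root: d = √(0.2667) ≈ 0.5164.

d(x, mu) = √(0.2667) ≈ 0.5164


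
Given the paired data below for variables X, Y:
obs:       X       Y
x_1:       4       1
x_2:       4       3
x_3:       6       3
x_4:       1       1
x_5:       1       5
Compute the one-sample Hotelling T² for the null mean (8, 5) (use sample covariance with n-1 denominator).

Step 1 — sample mean vector:
  mean(X) = (4 + 4 + 6 + 1 + 1) / 5 = 16/5 = 3.2
  mean(Y) = (1 + 3 + 3 + 1 + 5) / 5 = 13/5 = 2.6
  x̄ = (3.2, 2.6),  deviation x̄ - mu_0 = (3.2, 2.6) - (8, 5) = (-4.8, -2.4).

Step 2 — sample covariance matrix, S[i,j] = (1/(n-1)) · Σ_k (x_{k,i} - mean_i) · (x_{k,j} - mean_j), divisor n-1 = 4:
  S[X,X] = ((0.8)·(0.8) + (0.8)·(0.8) + (2.8)·(2.8) + (-2.2)·(-2.2) + (-2.2)·(-2.2)) / 4 = 18.8/4 = 4.7
  S[X,Y] = ((0.8)·(-1.6) + (0.8)·(0.4) + (2.8)·(0.4) + (-2.2)·(-1.6) + (-2.2)·(2.4)) / 4 = -1.6/4 = -0.4
  S[Y,Y] = ((-1.6)·(-1.6) + (0.4)·(0.4) + (0.4)·(0.4) + (-1.6)·(-1.6) + (2.4)·(2.4)) / 4 = 11.2/4 = 2.8
  S = [[4.7, -0.4],
 [-0.4, 2.8]].

Step 3 — invert S. det(S) = 4.7·2.8 - (-0.4)² = 13.
  S^{-1} = (1/det) · [[d, -b], [-b, a]] = [[0.2154, 0.0308],
 [0.0308, 0.3615]].

Step 4 — quadratic form (x̄ - mu_0)^T · S^{-1} · (x̄ - mu_0):
  S^{-1} · (x̄ - mu_0) = (-1.1077, -1.0154),
  (x̄ - mu_0)^T · [...] = (-4.8)·(-1.1077) + (-2.4)·(-1.0154) = 7.7538.

Step 5 — scale by n: T² = 5 · 7.7538 = 38.7692.

T² ≈ 38.7692


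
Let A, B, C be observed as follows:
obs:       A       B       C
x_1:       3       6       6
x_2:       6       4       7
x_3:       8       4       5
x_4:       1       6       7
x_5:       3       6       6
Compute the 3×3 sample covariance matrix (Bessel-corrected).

Step 1 — column means:
  mean(A) = (3 + 6 + 8 + 1 + 3) / 5 = 21/5 = 4.2
  mean(B) = (6 + 4 + 4 + 6 + 6) / 5 = 26/5 = 5.2
  mean(C) = (6 + 7 + 5 + 7 + 6) / 5 = 31/5 = 6.2

Step 2 — sample covariance S[i,j] = (1/(n-1)) · Σ_k (x_{k,i} - mean_i) · (x_{k,j} - mean_j), with n-1 = 4.
  S[A,A] = ((-1.2)·(-1.2) + (1.8)·(1.8) + (3.8)·(3.8) + (-3.2)·(-3.2) + (-1.2)·(-1.2)) / 4 = 30.8/4 = 7.7
  S[A,B] = ((-1.2)·(0.8) + (1.8)·(-1.2) + (3.8)·(-1.2) + (-3.2)·(0.8) + (-1.2)·(0.8)) / 4 = -11.2/4 = -2.8
  S[A,C] = ((-1.2)·(-0.2) + (1.8)·(0.8) + (3.8)·(-1.2) + (-3.2)·(0.8) + (-1.2)·(-0.2)) / 4 = -5.2/4 = -1.3
  S[B,B] = ((0.8)·(0.8) + (-1.2)·(-1.2) + (-1.2)·(-1.2) + (0.8)·(0.8) + (0.8)·(0.8)) / 4 = 4.8/4 = 1.2
  S[B,C] = ((0.8)·(-0.2) + (-1.2)·(0.8) + (-1.2)·(-1.2) + (0.8)·(0.8) + (0.8)·(-0.2)) / 4 = 0.8/4 = 0.2
  S[C,C] = ((-0.2)·(-0.2) + (0.8)·(0.8) + (-1.2)·(-1.2) + (0.8)·(0.8) + (-0.2)·(-0.2)) / 4 = 2.8/4 = 0.7

S is symmetric (S[j,i] = S[i,j]). Assembling:

S = [[7.7, -2.8, -1.3],
 [-2.8, 1.2, 0.2],
 [-1.3, 0.2, 0.7]]


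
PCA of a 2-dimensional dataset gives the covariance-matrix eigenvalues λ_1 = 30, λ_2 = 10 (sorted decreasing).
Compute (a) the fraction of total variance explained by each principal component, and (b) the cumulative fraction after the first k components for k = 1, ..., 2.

Step 1 — total variance = trace(Sigma) = Σ λ_i = 30 + 10 = 40.

Step 2 — fraction explained by component i = λ_i / Σ λ:
  PC1: 30/40 = 0.75
  PC2: 10/40 = 0.25

Step 3 — cumulative fraction after k components = (λ_1 + ... + λ_k) / Σ λ:
  k = 1: 30/40 = 0.75
  k = 2: (30 + 10)/40 = 40/40 = 1

Summary (fraction, with percent):

explained: PC1 0.75 (75%), PC2 0.25 (25%);  cumulative: 0.75, 1


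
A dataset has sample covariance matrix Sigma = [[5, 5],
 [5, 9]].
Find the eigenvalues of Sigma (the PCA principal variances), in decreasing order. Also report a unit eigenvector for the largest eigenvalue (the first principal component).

Step 1 — characteristic polynomial of 2×2 Sigma:
  det(Sigma - λI) = λ² - trace · λ + det = 0.
  trace = 5 + 9 = 14, det = 5·9 - (5)² = 20.
Step 2 — discriminant:
  Δ = trace² - 4·det = 196 - 80 = 116.
Step 3 — eigenvalues:
  λ = (trace ± √Δ)/2 = (14 ± 10.7703)/2,
  λ_1 = 12.3852,  λ_2 = 1.6148.

Step 4 — unit eigenvector for λ_1: solve (Sigma - λ_1 I)v = 0. First row:
  (5 - 12.3852)·v_x + (5)·v_y = 0, i.e. (-7.3852)·v_x + (5)·v_y = 0,
  so v ∝ (b, λ_1 - a) = (5, 7.3852) = u.
  ||u|| = √((5)² + (7.3852)²) = √(79.5407) ≈ 8.9186,
  v_1 = u/||u|| ≈ (0.5606, 0.8281) (||v_1|| = 1).

λ_1 = 12.3852,  λ_2 = 1.6148;  v_1 ≈ (0.5606, 0.8281)


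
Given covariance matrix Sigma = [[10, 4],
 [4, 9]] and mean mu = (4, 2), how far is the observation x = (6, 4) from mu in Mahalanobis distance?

Step 1 — centre the observation: (x - mu) = (2, 2).

Step 2 — invert Sigma. det(Sigma) = 10·9 - (4)² = 74.
  Sigma^{-1} = (1/det) · [[d, -b], [-b, a]] = [[0.1216, -0.0541],
 [-0.0541, 0.1351]].

Step 3 — form the quadratic (x - mu)^T · Sigma^{-1} · (x - mu):
  Sigma^{-1} · (x - mu) = (0.1351, 0.1622).
  (x - mu)^T · [Sigma^{-1} · (x - mu)] = (2)·(0.1351) + (2)·(0.1622) = 0.5946.

Step 4 — take square root: d = √(0.5946) ≈ 0.7711.

d(x, mu) = √(0.5946) ≈ 0.7711


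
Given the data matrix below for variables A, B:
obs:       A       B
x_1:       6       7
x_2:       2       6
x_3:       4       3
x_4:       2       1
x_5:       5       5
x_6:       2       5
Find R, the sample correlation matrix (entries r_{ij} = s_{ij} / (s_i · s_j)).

Step 1 — column means:
  mean(A) = (6 + 2 + 4 + 2 + 5 + 2) / 6 = 21/6 = 3.5
  mean(B) = (7 + 6 + 3 + 1 + 5 + 5) / 6 = 27/6 = 4.5

Step 2 — sample variances and covariances s[i,j] = (1/(n-1)) · Σ_k (x_{k,i} - mean_i) · (x_{k,j} - mean_j), with n-1 = 5:
  s[A,A] = ((2.5)·(2.5) + (-1.5)·(-1.5) + (0.5)·(0.5) + (-1.5)·(-1.5) + (1.5)·(1.5) + (-1.5)·(-1.5)) / 5 = 15.5/5 = 3.1
  s[A,B] = ((2.5)·(2.5) + (-1.5)·(1.5) + (0.5)·(-1.5) + (-1.5)·(-3.5) + (1.5)·(0.5) + (-1.5)·(0.5)) / 5 = 8.5/5 = 1.7
  s[B,B] = ((2.5)·(2.5) + (1.5)·(1.5) + (-1.5)·(-1.5) + (-3.5)·(-3.5) + (0.5)·(0.5) + (0.5)·(0.5)) / 5 = 23.5/5 = 4.7
  Sample standard deviations s_i = √(s[i,i]):
  s(A) = √(3.1) = 1.7607
  s(B) = √(4.7) = 2.1679

Step 3 — r_{ij} = s_{ij} / (s_i · s_j):
  r[A,A] = 1 (diagonal).
  r[A,B] = 1.7 / (1.7607 · 2.1679) = 1.7 / 3.8171 = 0.4454
  r[B,B] = 1 (diagonal).

R is symmetric with unit diagonal. Assembling:

R = [[1, 0.4454],
 [0.4454, 1]]


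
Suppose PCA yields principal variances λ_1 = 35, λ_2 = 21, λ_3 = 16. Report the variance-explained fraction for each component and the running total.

Step 1 — total variance = trace(Sigma) = Σ λ_i = 35 + 21 + 16 = 72.

Step 2 — fraction explained by component i = λ_i / Σ λ:
  PC1: 35/72 = 0.4861
  PC2: 21/72 = 0.2917
  PC3: 16/72 = 0.2222

Step 3 — cumulative fraction after k components = (λ_1 + ... + λ_k) / Σ λ:
  k = 1: 35/72 = 0.4861
  k = 2: (35 + 21)/72 = 56/72 = 0.7778
  k = 3: (35 + 21 + 16)/72 = 72/72 = 1

Summary (fraction, with percent):

explained: PC1 0.4861 (48.61%), PC2 0.2917 (29.17%), PC3 0.2222 (22.22%);  cumulative: 0.4861, 0.7778, 1


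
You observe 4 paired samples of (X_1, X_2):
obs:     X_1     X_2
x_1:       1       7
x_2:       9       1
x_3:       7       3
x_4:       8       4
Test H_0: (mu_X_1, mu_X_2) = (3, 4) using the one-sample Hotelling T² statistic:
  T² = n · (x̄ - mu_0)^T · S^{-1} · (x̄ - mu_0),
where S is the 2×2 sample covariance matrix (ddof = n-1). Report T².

Step 1 — sample mean vector:
  mean(X_1) = (1 + 9 + 7 + 8) / 4 = 25/4 = 6.25
  mean(X_2) = (7 + 1 + 3 + 4) / 4 = 15/4 = 3.75
  x̄ = (6.25, 3.75),  deviation x̄ - mu_0 = (6.25, 3.75) - (3, 4) = (3.25, -0.25).

Step 2 — sample covariance matrix, S[i,j] = (1/(n-1)) · Σ_k (x_{k,i} - mean_i) · (x_{k,j} - mean_j), divisor n-1 = 3:
  S[X_1,X_1] = ((-5.25)·(-5.25) + (2.75)·(2.75) + (0.75)·(0.75) + (1.75)·(1.75)) / 3 = 38.75/3 = 12.9167
  S[X_1,X_2] = ((-5.25)·(3.25) + (2.75)·(-2.75) + (0.75)·(-0.75) + (1.75)·(0.25)) / 3 = -24.75/3 = -8.25
  S[X_2,X_2] = ((3.25)·(3.25) + (-2.75)·(-2.75) + (-0.75)·(-0.75) + (0.25)·(0.25)) / 3 = 18.75/3 = 6.25
  S = [[12.9167, -8.25],
 [-8.25, 6.25]].

Step 3 — invert S. det(S) = 12.9167·6.25 - (-8.25)² = 12.6667.
  S^{-1} = (1/det) · [[d, -b], [-b, a]] = [[0.4934, 0.6513],
 [0.6513, 1.0197]].

Step 4 — quadratic form (x̄ - mu_0)^T · S^{-1} · (x̄ - mu_0):
  S^{-1} · (x̄ - mu_0) = (1.4408, 1.8618),
  (x̄ - mu_0)^T · [...] = (3.25)·(1.4408) + (-0.25)·(1.8618) = 4.2171.

Step 5 — scale by n: T² = 4 · 4.2171 = 16.8684.

T² ≈ 16.8684


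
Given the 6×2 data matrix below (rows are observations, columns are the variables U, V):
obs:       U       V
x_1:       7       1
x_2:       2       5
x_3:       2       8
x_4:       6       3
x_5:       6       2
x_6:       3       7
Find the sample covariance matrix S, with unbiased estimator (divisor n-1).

Step 1 — column means:
  mean(U) = (7 + 2 + 2 + 6 + 6 + 3) / 6 = 26/6 = 4.3333
  mean(V) = (1 + 5 + 8 + 3 + 2 + 7) / 6 = 26/6 = 4.3333

Step 2 — sample covariance S[i,j] = (1/(n-1)) · Σ_k (x_{k,i} - mean_i) · (x_{k,j} - mean_j), with n-1 = 5.
  S[U,U] = ((2.6667)·(2.6667) + (-2.3333)·(-2.3333) + (-2.3333)·(-2.3333) + (1.6667)·(1.6667) + (1.6667)·(1.6667) + (-1.3333)·(-1.3333)) / 5 = 25.3333/5 = 5.0667
  S[U,V] = ((2.6667)·(-3.3333) + (-2.3333)·(0.6667) + (-2.3333)·(3.6667) + (1.6667)·(-1.3333) + (1.6667)·(-2.3333) + (-1.3333)·(2.6667)) / 5 = -28.6667/5 = -5.7333
  S[V,V] = ((-3.3333)·(-3.3333) + (0.6667)·(0.6667) + (3.6667)·(3.6667) + (-1.3333)·(-1.3333) + (-2.3333)·(-2.3333) + (2.6667)·(2.6667)) / 5 = 39.3333/5 = 7.8667

S is symmetric (S[j,i] = S[i,j]). Assembling:

S = [[5.0667, -5.7333],
 [-5.7333, 7.8667]]


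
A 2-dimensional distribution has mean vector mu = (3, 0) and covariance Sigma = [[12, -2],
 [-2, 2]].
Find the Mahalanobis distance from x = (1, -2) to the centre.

Step 1 — centre the observation: (x - mu) = (-2, -2).

Step 2 — invert Sigma. det(Sigma) = 12·2 - (-2)² = 20.
  Sigma^{-1} = (1/det) · [[d, -b], [-b, a]] = [[0.1, 0.1],
 [0.1, 0.6]].

Step 3 — form the quadratic (x - mu)^T · Sigma^{-1} · (x - mu):
  Sigma^{-1} · (x - mu) = (-0.4, -1.4).
  (x - mu)^T · [Sigma^{-1} · (x - mu)] = (-2)·(-0.4) + (-2)·(-1.4) = 3.6.

Step 4 — take square root: d = √(3.6) ≈ 1.8974.

d(x, mu) = √(3.6) ≈ 1.8974


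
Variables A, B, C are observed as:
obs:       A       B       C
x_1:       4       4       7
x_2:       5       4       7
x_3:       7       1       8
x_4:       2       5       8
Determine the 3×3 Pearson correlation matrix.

Step 1 — column means:
  mean(A) = (4 + 5 + 7 + 2) / 4 = 18/4 = 4.5
  mean(B) = (4 + 4 + 1 + 5) / 4 = 14/4 = 3.5
  mean(C) = (7 + 7 + 8 + 8) / 4 = 30/4 = 7.5

Step 2 — sample variances and covariances s[i,j] = (1/(n-1)) · Σ_k (x_{k,i} - mean_i) · (x_{k,j} - mean_j), with n-1 = 3:
  s[A,A] = ((-0.5)·(-0.5) + (0.5)·(0.5) + (2.5)·(2.5) + (-2.5)·(-2.5)) / 3 = 13/3 = 4.3333
  s[A,B] = ((-0.5)·(0.5) + (0.5)·(0.5) + (2.5)·(-2.5) + (-2.5)·(1.5)) / 3 = -10/3 = -3.3333
  s[A,C] = ((-0.5)·(-0.5) + (0.5)·(-0.5) + (2.5)·(0.5) + (-2.5)·(0.5)) / 3 = 0/3 = 0
  s[B,B] = ((0.5)·(0.5) + (0.5)·(0.5) + (-2.5)·(-2.5) + (1.5)·(1.5)) / 3 = 9/3 = 3
  s[B,C] = ((0.5)·(-0.5) + (0.5)·(-0.5) + (-2.5)·(0.5) + (1.5)·(0.5)) / 3 = -1/3 = -0.3333
  s[C,C] = ((-0.5)·(-0.5) + (-0.5)·(-0.5) + (0.5)·(0.5) + (0.5)·(0.5)) / 3 = 1/3 = 0.3333
  Sample standard deviations s_i = √(s[i,i]):
  s(A) = √(4.3333) = 2.0817
  s(B) = √(3) = 1.7321
  s(C) = √(0.3333) = 0.5774

Step 3 — r_{ij} = s_{ij} / (s_i · s_j):
  r[A,A] = 1 (diagonal).
  r[A,B] = -3.3333 / (2.0817 · 1.7321) = -3.3333 / 3.6056 = -0.9245
  r[A,C] = 0 / (2.0817 · 0.5774) = 0 / 1.2019 = 0
  r[B,B] = 1 (diagonal).
  r[B,C] = -0.3333 / (1.7321 · 0.5774) = -0.3333 / 1 = -0.3333
  r[C,C] = 1 (diagonal).

R is symmetric with unit diagonal. Assembling:

R = [[1, -0.9245, 0],
 [-0.9245, 1, -0.3333],
 [0, -0.3333, 1]]


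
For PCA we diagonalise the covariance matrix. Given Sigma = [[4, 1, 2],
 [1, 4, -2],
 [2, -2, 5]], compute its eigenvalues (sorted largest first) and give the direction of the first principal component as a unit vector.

Step 1 — characteristic polynomial p(λ) = det(λI - Sigma) = λ³ - tr·λ² + c_1·λ - det, where tr = trace, c_1 = sum of the principal 2×2 minors, det = det(Sigma):
  tr = 4 + 4 + 5 = 13,
  c_1 = (4·4 - (1)²) + (4·5 - (2)²) + (4·5 - (-2)²) = 15 + 16 + 16 = 47,
  det = 4·(4·5 - (-2)²) - (1)·((1)·5 - (-2)·(2)) + (2)·((1)·(-2) - 4·(2)) = 4·(16) - (1)·(9) + (2)·(-10) = 35.
  So p(λ) = λ³ - 13λ² + 47λ - 35.
Step 2 — look for an integer root (rational root theorem: any rational root is an integer divisor of 35). Testing λ = 1:
  p(1) = 1 - 13 + 47 - 35 = 0  ✓
  Dividing out (λ - 1): p(λ) = (λ - 1)(λ² - 12λ + 35).
Step 3 — remaining eigenvalues from the quadratic λ² - 12λ + 35 = 0:
  Δ = 12² - 4·35 = 144 - 140 = 4,  λ = (12 ± √4)/2 = (12 ± 2)/2 = 7 or 5.
  Sorted: λ_1 = 7,  λ_2 = 5,  λ_3 = 1  (check: sum = 13 = tr ✓).

Step 4 — unit eigenvector for λ_1 = 7: v spans the null space of (Sigma - λ_1 I), whose rows are
  r_1 = (-3, 1, 2),  r_2 = (1, -3, -2),  r_3 = (2, -2, -2).
  v is orthogonal to every row, so take v ∝ r_1 × r_2 = ((1)·(-2) - (2)·(-3), (2)·(1) - (-3)·(-2), (-3)·(-3) - (1)·(1)) = (4, -4, 8).
  Rescale (divide by 4): u = (1, -1, 2).
  ||u|| = √((1)² + (-1)² + (2)²) = √(6) ≈ 2.4495,  v_1 = u/||u|| ≈ (0.4082, -0.4082, 0.8165) (||v_1|| = 1).

λ_1 = 7,  λ_2 = 5,  λ_3 = 1;  v_1 ≈ (0.4082, -0.4082, 0.8165)


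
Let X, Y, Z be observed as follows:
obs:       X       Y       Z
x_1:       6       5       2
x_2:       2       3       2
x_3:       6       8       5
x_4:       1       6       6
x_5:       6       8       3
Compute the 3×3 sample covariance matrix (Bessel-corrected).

Step 1 — column means:
  mean(X) = (6 + 2 + 6 + 1 + 6) / 5 = 21/5 = 4.2
  mean(Y) = (5 + 3 + 8 + 6 + 8) / 5 = 30/5 = 6
  mean(Z) = (2 + 2 + 5 + 6 + 3) / 5 = 18/5 = 3.6

Step 2 — sample covariance S[i,j] = (1/(n-1)) · Σ_k (x_{k,i} - mean_i) · (x_{k,j} - mean_j), with n-1 = 4.
  S[X,X] = ((1.8)·(1.8) + (-2.2)·(-2.2) + (1.8)·(1.8) + (-3.2)·(-3.2) + (1.8)·(1.8)) / 4 = 24.8/4 = 6.2
  S[X,Y] = ((1.8)·(-1) + (-2.2)·(-3) + (1.8)·(2) + (-3.2)·(0) + (1.8)·(2)) / 4 = 12/4 = 3
  S[X,Z] = ((1.8)·(-1.6) + (-2.2)·(-1.6) + (1.8)·(1.4) + (-3.2)·(2.4) + (1.8)·(-0.6)) / 4 = -5.6/4 = -1.4
  S[Y,Y] = ((-1)·(-1) + (-3)·(-3) + (2)·(2) + (0)·(0) + (2)·(2)) / 4 = 18/4 = 4.5
  S[Y,Z] = ((-1)·(-1.6) + (-3)·(-1.6) + (2)·(1.4) + (0)·(2.4) + (2)·(-0.6)) / 4 = 8/4 = 2
  S[Z,Z] = ((-1.6)·(-1.6) + (-1.6)·(-1.6) + (1.4)·(1.4) + (2.4)·(2.4) + (-0.6)·(-0.6)) / 4 = 13.2/4 = 3.3

S is symmetric (S[j,i] = S[i,j]). Assembling:

S = [[6.2, 3, -1.4],
 [3, 4.5, 2],
 [-1.4, 2, 3.3]]


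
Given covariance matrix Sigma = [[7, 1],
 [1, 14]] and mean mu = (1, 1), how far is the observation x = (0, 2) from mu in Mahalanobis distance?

Step 1 — centre the observation: (x - mu) = (-1, 1).

Step 2 — invert Sigma. det(Sigma) = 7·14 - (1)² = 97.
  Sigma^{-1} = (1/det) · [[d, -b], [-b, a]] = [[0.1443, -0.0103],
 [-0.0103, 0.0722]].

Step 3 — form the quadratic (x - mu)^T · Sigma^{-1} · (x - mu):
  Sigma^{-1} · (x - mu) = (-0.1546, 0.0825).
  (x - mu)^T · [Sigma^{-1} · (x - mu)] = (-1)·(-0.1546) + (1)·(0.0825) = 0.2371.

Step 4 — take square root: d = √(0.2371) ≈ 0.4869.

d(x, mu) = √(0.2371) ≈ 0.4869


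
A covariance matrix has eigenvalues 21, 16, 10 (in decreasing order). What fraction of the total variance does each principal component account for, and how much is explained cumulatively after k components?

Step 1 — total variance = trace(Sigma) = Σ λ_i = 21 + 16 + 10 = 47.

Step 2 — fraction explained by component i = λ_i / Σ λ:
  PC1: 21/47 = 0.4468
  PC2: 16/47 = 0.3404
  PC3: 10/47 = 0.2128

Step 3 — cumulative fraction after k components = (λ_1 + ... + λ_k) / Σ λ:
  k = 1: 21/47 = 0.4468
  k = 2: (21 + 16)/47 = 37/47 = 0.7872
  k = 3: (21 + 16 + 10)/47 = 47/47 = 1

Summary (fraction, with percent):

explained: PC1 0.4468 (44.68%), PC2 0.3404 (34.04%), PC3 0.2128 (21.28%);  cumulative: 0.4468, 0.7872, 1


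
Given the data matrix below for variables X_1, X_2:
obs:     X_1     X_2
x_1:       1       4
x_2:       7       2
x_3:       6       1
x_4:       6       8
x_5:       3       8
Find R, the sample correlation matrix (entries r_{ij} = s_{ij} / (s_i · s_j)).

Step 1 — column means:
  mean(X_1) = (1 + 7 + 6 + 6 + 3) / 5 = 23/5 = 4.6
  mean(X_2) = (4 + 2 + 1 + 8 + 8) / 5 = 23/5 = 4.6

Step 2 — sample variances and covariances s[i,j] = (1/(n-1)) · Σ_k (x_{k,i} - mean_i) · (x_{k,j} - mean_j), with n-1 = 4:
  s[X_1,X_1] = ((-3.6)·(-3.6) + (2.4)·(2.4) + (1.4)·(1.4) + (1.4)·(1.4) + (-1.6)·(-1.6)) / 4 = 25.2/4 = 6.3
  s[X_1,X_2] = ((-3.6)·(-0.6) + (2.4)·(-2.6) + (1.4)·(-3.6) + (1.4)·(3.4) + (-1.6)·(3.4)) / 4 = -9.8/4 = -2.45
  s[X_2,X_2] = ((-0.6)·(-0.6) + (-2.6)·(-2.6) + (-3.6)·(-3.6) + (3.4)·(3.4) + (3.4)·(3.4)) / 4 = 43.2/4 = 10.8
  Sample standard deviations s_i = √(s[i,i]):
  s(X_1) = √(6.3) = 2.51
  s(X_2) = √(10.8) = 3.2863

Step 3 — r_{ij} = s_{ij} / (s_i · s_j):
  r[X_1,X_1] = 1 (diagonal).
  r[X_1,X_2] = -2.45 / (2.51 · 3.2863) = -2.45 / 8.2486 = -0.297
  r[X_2,X_2] = 1 (diagonal).

R is symmetric with unit diagonal. Assembling:

R = [[1, -0.297],
 [-0.297, 1]]


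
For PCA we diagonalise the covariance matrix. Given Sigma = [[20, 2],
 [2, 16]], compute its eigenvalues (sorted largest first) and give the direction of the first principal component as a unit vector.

Step 1 — characteristic polynomial of 2×2 Sigma:
  det(Sigma - λI) = λ² - trace · λ + det = 0.
  trace = 20 + 16 = 36, det = 20·16 - (2)² = 316.
Step 2 — discriminant:
  Δ = trace² - 4·det = 1296 - 1264 = 32.
Step 3 — eigenvalues:
  λ = (trace ± √Δ)/2 = (36 ± 5.6569)/2,
  λ_1 = 20.8284,  λ_2 = 15.1716.

Step 4 — unit eigenvector for λ_1: solve (Sigma - λ_1 I)v = 0. First row:
  (20 - 20.8284)·v_x + (2)·v_y = 0, i.e. (-0.8284)·v_x + (2)·v_y = 0,
  so v ∝ (b, λ_1 - a) = (2, 0.8284) = u.
  ||u|| = √((2)² + (0.8284)²) = √(4.6863) ≈ 2.1648,
  v_1 = u/||u|| ≈ (0.9239, 0.3827) (||v_1|| = 1).

λ_1 = 20.8284,  λ_2 = 15.1716;  v_1 ≈ (0.9239, 0.3827)


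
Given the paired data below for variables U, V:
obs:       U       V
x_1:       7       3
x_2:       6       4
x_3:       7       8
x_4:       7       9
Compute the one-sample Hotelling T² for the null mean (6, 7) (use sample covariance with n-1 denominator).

Step 1 — sample mean vector:
  mean(U) = (7 + 6 + 7 + 7) / 4 = 27/4 = 6.75
  mean(V) = (3 + 4 + 8 + 9) / 4 = 24/4 = 6
  x̄ = (6.75, 6),  deviation x̄ - mu_0 = (6.75, 6) - (6, 7) = (0.75, -1).

Step 2 — sample covariance matrix, S[i,j] = (1/(n-1)) · Σ_k (x_{k,i} - mean_i) · (x_{k,j} - mean_j), divisor n-1 = 3:
  S[U,U] = ((0.25)·(0.25) + (-0.75)·(-0.75) + (0.25)·(0.25) + (0.25)·(0.25)) / 3 = 0.75/3 = 0.25
  S[U,V] = ((0.25)·(-3) + (-0.75)·(-2) + (0.25)·(2) + (0.25)·(3)) / 3 = 2/3 = 0.6667
  S[V,V] = ((-3)·(-3) + (-2)·(-2) + (2)·(2) + (3)·(3)) / 3 = 26/3 = 8.6667
  S = [[0.25, 0.6667],
 [0.6667, 8.6667]].

Step 3 — invert S. det(S) = 0.25·8.6667 - (0.6667)² = 1.7222.
  S^{-1} = (1/det) · [[d, -b], [-b, a]] = [[5.0323, -0.3871],
 [-0.3871, 0.1452]].

Step 4 — quadratic form (x̄ - mu_0)^T · S^{-1} · (x̄ - mu_0):
  S^{-1} · (x̄ - mu_0) = (4.1613, -0.4355),
  (x̄ - mu_0)^T · [...] = (0.75)·(4.1613) + (-1)·(-0.4355) = 3.5565.

Step 5 — scale by n: T² = 4 · 3.5565 = 14.2258.

T² ≈ 14.2258


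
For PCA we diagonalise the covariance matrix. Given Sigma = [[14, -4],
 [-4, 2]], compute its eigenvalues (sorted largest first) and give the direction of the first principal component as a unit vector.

Step 1 — characteristic polynomial of 2×2 Sigma:
  det(Sigma - λI) = λ² - trace · λ + det = 0.
  trace = 14 + 2 = 16, det = 14·2 - (-4)² = 12.
Step 2 — discriminant:
  Δ = trace² - 4·det = 256 - 48 = 208.
Step 3 — eigenvalues:
  λ = (trace ± √Δ)/2 = (16 ± 14.4222)/2,
  λ_1 = 15.2111,  λ_2 = 0.7889.

Step 4 — unit eigenvector for λ_1: solve (Sigma - λ_1 I)v = 0. First row:
  (14 - 15.2111)·v_x + (-4)·v_y = 0, i.e. (-1.2111)·v_x + (-4)·v_y = 0,
  so v ∝ (b, λ_1 - a) = (-4, 1.2111); multiply by -1 so the first entry is positive: u = (4, -1.2111).
  ||u|| = √((4)² + (-1.2111)²) = √(17.4668) ≈ 4.1793,
  v_1 = u/||u|| ≈ (0.9571, -0.2898) (||v_1|| = 1).

λ_1 = 15.2111,  λ_2 = 0.7889;  v_1 ≈ (0.9571, -0.2898)


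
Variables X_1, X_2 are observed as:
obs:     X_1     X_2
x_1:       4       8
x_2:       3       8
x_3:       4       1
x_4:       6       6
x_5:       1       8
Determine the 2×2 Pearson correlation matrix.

Step 1 — column means:
  mean(X_1) = (4 + 3 + 4 + 6 + 1) / 5 = 18/5 = 3.6
  mean(X_2) = (8 + 8 + 1 + 6 + 8) / 5 = 31/5 = 6.2

Step 2 — sample variances and covariances s[i,j] = (1/(n-1)) · Σ_k (x_{k,i} - mean_i) · (x_{k,j} - mean_j), with n-1 = 4:
  s[X_1,X_1] = ((0.4)·(0.4) + (-0.6)·(-0.6) + (0.4)·(0.4) + (2.4)·(2.4) + (-2.6)·(-2.6)) / 4 = 13.2/4 = 3.3
  s[X_1,X_2] = ((0.4)·(1.8) + (-0.6)·(1.8) + (0.4)·(-5.2) + (2.4)·(-0.2) + (-2.6)·(1.8)) / 4 = -7.6/4 = -1.9
  s[X_2,X_2] = ((1.8)·(1.8) + (1.8)·(1.8) + (-5.2)·(-5.2) + (-0.2)·(-0.2) + (1.8)·(1.8)) / 4 = 36.8/4 = 9.2
  Sample standard deviations s_i = √(s[i,i]):
  s(X_1) = √(3.3) = 1.8166
  s(X_2) = √(9.2) = 3.0332

Step 3 — r_{ij} = s_{ij} / (s_i · s_j):
  r[X_1,X_1] = 1 (diagonal).
  r[X_1,X_2] = -1.9 / (1.8166 · 3.0332) = -1.9 / 5.51 = -0.3448
  r[X_2,X_2] = 1 (diagonal).

R is symmetric with unit diagonal. Assembling:

R = [[1, -0.3448],
 [-0.3448, 1]]


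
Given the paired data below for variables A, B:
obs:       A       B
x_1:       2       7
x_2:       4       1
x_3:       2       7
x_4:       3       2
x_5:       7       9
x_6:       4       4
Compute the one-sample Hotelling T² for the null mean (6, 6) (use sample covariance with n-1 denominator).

Step 1 — sample mean vector:
  mean(A) = (2 + 4 + 2 + 3 + 7 + 4) / 6 = 22/6 = 3.6667
  mean(B) = (7 + 1 + 7 + 2 + 9 + 4) / 6 = 30/6 = 5
  x̄ = (3.6667, 5),  deviation x̄ - mu_0 = (3.6667, 5) - (6, 6) = (-2.3333, -1).

Step 2 — sample covariance matrix, S[i,j] = (1/(n-1)) · Σ_k (x_{k,i} - mean_i) · (x_{k,j} - mean_j), divisor n-1 = 5:
  S[A,A] = ((-1.6667)·(-1.6667) + (0.3333)·(0.3333) + (-1.6667)·(-1.6667) + (-0.6667)·(-0.6667) + (3.3333)·(3.3333) + (0.3333)·(0.3333)) / 5 = 17.3333/5 = 3.4667
  S[A,B] = ((-1.6667)·(2) + (0.3333)·(-4) + (-1.6667)·(2) + (-0.6667)·(-3) + (3.3333)·(4) + (0.3333)·(-1)) / 5 = 7/5 = 1.4
  S[B,B] = ((2)·(2) + (-4)·(-4) + (2)·(2) + (-3)·(-3) + (4)·(4) + (-1)·(-1)) / 5 = 50/5 = 10
  S = [[3.4667, 1.4],
 [1.4, 10]].

Step 3 — invert S. det(S) = 3.4667·10 - (1.4)² = 32.7067.
  S^{-1} = (1/det) · [[d, -b], [-b, a]] = [[0.3057, -0.0428],
 [-0.0428, 0.106]].

Step 4 — quadratic form (x̄ - mu_0)^T · S^{-1} · (x̄ - mu_0):
  S^{-1} · (x̄ - mu_0) = (-0.6706, -0.0061),
  (x̄ - mu_0)^T · [...] = (-2.3333)·(-0.6706) + (-1)·(-0.0061) = 1.5709.

Step 5 — scale by n: T² = 6 · 1.5709 = 9.4252.

T² ≈ 9.4252


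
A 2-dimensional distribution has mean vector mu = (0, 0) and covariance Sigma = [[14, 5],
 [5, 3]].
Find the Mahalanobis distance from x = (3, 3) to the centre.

Step 1 — centre the observation: (x - mu) = (3, 3).

Step 2 — invert Sigma. det(Sigma) = 14·3 - (5)² = 17.
  Sigma^{-1} = (1/det) · [[d, -b], [-b, a]] = [[0.1765, -0.2941],
 [-0.2941, 0.8235]].

Step 3 — form the quadratic (x - mu)^T · Sigma^{-1} · (x - mu):
  Sigma^{-1} · (x - mu) = (-0.3529, 1.5882).
  (x - mu)^T · [Sigma^{-1} · (x - mu)] = (3)·(-0.3529) + (3)·(1.5882) = 3.7059.

Step 4 — take square root: d = √(3.7059) ≈ 1.9251.

d(x, mu) = √(3.7059) ≈ 1.9251


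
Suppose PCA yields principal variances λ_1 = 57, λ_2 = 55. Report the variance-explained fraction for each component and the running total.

Step 1 — total variance = trace(Sigma) = Σ λ_i = 57 + 55 = 112.

Step 2 — fraction explained by component i = λ_i / Σ λ:
  PC1: 57/112 = 0.5089
  PC2: 55/112 = 0.4911

Step 3 — cumulative fraction after k components = (λ_1 + ... + λ_k) / Σ λ:
  k = 1: 57/112 = 0.5089
  k = 2: (57 + 55)/112 = 112/112 = 1

Summary (fraction, with percent):

explained: PC1 0.5089 (50.89%), PC2 0.4911 (49.11%);  cumulative: 0.5089, 1


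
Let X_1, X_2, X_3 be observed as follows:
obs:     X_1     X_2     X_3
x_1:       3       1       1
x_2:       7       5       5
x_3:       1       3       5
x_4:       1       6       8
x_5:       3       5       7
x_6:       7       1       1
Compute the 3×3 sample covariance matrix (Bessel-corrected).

Step 1 — column means:
  mean(X_1) = (3 + 7 + 1 + 1 + 3 + 7) / 6 = 22/6 = 3.6667
  mean(X_2) = (1 + 5 + 3 + 6 + 5 + 1) / 6 = 21/6 = 3.5
  mean(X_3) = (1 + 5 + 5 + 8 + 7 + 1) / 6 = 27/6 = 4.5

Step 2 — sample covariance S[i,j] = (1/(n-1)) · Σ_k (x_{k,i} - mean_i) · (x_{k,j} - mean_j), with n-1 = 5.
  S[X_1,X_1] = ((-0.6667)·(-0.6667) + (3.3333)·(3.3333) + (-2.6667)·(-2.6667) + (-2.6667)·(-2.6667) + (-0.6667)·(-0.6667) + (3.3333)·(3.3333)) / 5 = 37.3333/5 = 7.4667
  S[X_1,X_2] = ((-0.6667)·(-2.5) + (3.3333)·(1.5) + (-2.6667)·(-0.5) + (-2.6667)·(2.5) + (-0.6667)·(1.5) + (3.3333)·(-2.5)) / 5 = -8/5 = -1.6
  S[X_1,X_3] = ((-0.6667)·(-3.5) + (3.3333)·(0.5) + (-2.6667)·(0.5) + (-2.6667)·(3.5) + (-0.6667)·(2.5) + (3.3333)·(-3.5)) / 5 = -20/5 = -4
  S[X_2,X_2] = ((-2.5)·(-2.5) + (1.5)·(1.5) + (-0.5)·(-0.5) + (2.5)·(2.5) + (1.5)·(1.5) + (-2.5)·(-2.5)) / 5 = 23.5/5 = 4.7
  S[X_2,X_3] = ((-2.5)·(-3.5) + (1.5)·(0.5) + (-0.5)·(0.5) + (2.5)·(3.5) + (1.5)·(2.5) + (-2.5)·(-3.5)) / 5 = 30.5/5 = 6.1
  S[X_3,X_3] = ((-3.5)·(-3.5) + (0.5)·(0.5) + (0.5)·(0.5) + (3.5)·(3.5) + (2.5)·(2.5) + (-3.5)·(-3.5)) / 5 = 43.5/5 = 8.7

S is symmetric (S[j,i] = S[i,j]). Assembling:

S = [[7.4667, -1.6, -4],
 [-1.6, 4.7, 6.1],
 [-4, 6.1, 8.7]]


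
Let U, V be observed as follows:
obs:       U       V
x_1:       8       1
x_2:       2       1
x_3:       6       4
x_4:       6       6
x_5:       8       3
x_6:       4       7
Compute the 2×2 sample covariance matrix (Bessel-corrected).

Step 1 — column means:
  mean(U) = (8 + 2 + 6 + 6 + 8 + 4) / 6 = 34/6 = 5.6667
  mean(V) = (1 + 1 + 4 + 6 + 3 + 7) / 6 = 22/6 = 3.6667

Step 2 — sample covariance S[i,j] = (1/(n-1)) · Σ_k (x_{k,i} - mean_i) · (x_{k,j} - mean_j), with n-1 = 5.
  S[U,U] = ((2.3333)·(2.3333) + (-3.6667)·(-3.6667) + (0.3333)·(0.3333) + (0.3333)·(0.3333) + (2.3333)·(2.3333) + (-1.6667)·(-1.6667)) / 5 = 27.3333/5 = 5.4667
  S[U,V] = ((2.3333)·(-2.6667) + (-3.6667)·(-2.6667) + (0.3333)·(0.3333) + (0.3333)·(2.3333) + (2.3333)·(-0.6667) + (-1.6667)·(3.3333)) / 5 = -2.6667/5 = -0.5333
  S[V,V] = ((-2.6667)·(-2.6667) + (-2.6667)·(-2.6667) + (0.3333)·(0.3333) + (2.3333)·(2.3333) + (-0.6667)·(-0.6667) + (3.3333)·(3.3333)) / 5 = 31.3333/5 = 6.2667

S is symmetric (S[j,i] = S[i,j]). Assembling:

S = [[5.4667, -0.5333],
 [-0.5333, 6.2667]]


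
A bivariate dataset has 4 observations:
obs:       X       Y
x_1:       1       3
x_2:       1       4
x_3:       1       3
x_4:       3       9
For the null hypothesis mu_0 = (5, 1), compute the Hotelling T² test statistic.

Step 1 — sample mean vector:
  mean(X) = (1 + 1 + 1 + 3) / 4 = 6/4 = 1.5
  mean(Y) = (3 + 4 + 3 + 9) / 4 = 19/4 = 4.75
  x̄ = (1.5, 4.75),  deviation x̄ - mu_0 = (1.5, 4.75) - (5, 1) = (-3.5, 3.75).

Step 2 — sample covariance matrix, S[i,j] = (1/(n-1)) · Σ_k (x_{k,i} - mean_i) · (x_{k,j} - mean_j), divisor n-1 = 3:
  S[X,X] = ((-0.5)·(-0.5) + (-0.5)·(-0.5) + (-0.5)·(-0.5) + (1.5)·(1.5)) / 3 = 3/3 = 1
  S[X,Y] = ((-0.5)·(-1.75) + (-0.5)·(-0.75) + (-0.5)·(-1.75) + (1.5)·(4.25)) / 3 = 8.5/3 = 2.8333
  S[Y,Y] = ((-1.75)·(-1.75) + (-0.75)·(-0.75) + (-1.75)·(-1.75) + (4.25)·(4.25)) / 3 = 24.75/3 = 8.25
  S = [[1, 2.8333],
 [2.8333, 8.25]].

Step 3 — invert S. det(S) = 1·8.25 - (2.8333)² = 0.2222.
  S^{-1} = (1/det) · [[d, -b], [-b, a]] = [[37.125, -12.75],
 [-12.75, 4.5]].

Step 4 — quadratic form (x̄ - mu_0)^T · S^{-1} · (x̄ - mu_0):
  S^{-1} · (x̄ - mu_0) = (-177.75, 61.5),
  (x̄ - mu_0)^T · [...] = (-3.5)·(-177.75) + (3.75)·(61.5) = 852.75.

Step 5 — scale by n: T² = 4 · 852.75 = 3411.

T² ≈ 3411


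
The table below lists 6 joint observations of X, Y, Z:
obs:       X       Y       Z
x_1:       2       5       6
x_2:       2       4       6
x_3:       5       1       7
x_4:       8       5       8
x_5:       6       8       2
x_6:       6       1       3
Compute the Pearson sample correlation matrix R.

Step 1 — column means:
  mean(X) = (2 + 2 + 5 + 8 + 6 + 6) / 6 = 29/6 = 4.8333
  mean(Y) = (5 + 4 + 1 + 5 + 8 + 1) / 6 = 24/6 = 4
  mean(Z) = (6 + 6 + 7 + 8 + 2 + 3) / 6 = 32/6 = 5.3333

Step 2 — sample variances and covariances s[i,j] = (1/(n-1)) · Σ_k (x_{k,i} - mean_i) · (x_{k,j} - mean_j), with n-1 = 5:
  s[X,X] = ((-2.8333)·(-2.8333) + (-2.8333)·(-2.8333) + (0.1667)·(0.1667) + (3.1667)·(3.1667) + (1.1667)·(1.1667) + (1.1667)·(1.1667)) / 5 = 28.8333/5 = 5.7667
  s[X,Y] = ((-2.8333)·(1) + (-2.8333)·(0) + (0.1667)·(-3) + (3.1667)·(1) + (1.1667)·(4) + (1.1667)·(-3)) / 5 = 1/5 = 0.2
  s[X,Z] = ((-2.8333)·(0.6667) + (-2.8333)·(0.6667) + (0.1667)·(1.6667) + (3.1667)·(2.6667) + (1.1667)·(-3.3333) + (1.1667)·(-2.3333)) / 5 = -1.6667/5 = -0.3333
  s[Y,Y] = ((1)·(1) + (0)·(0) + (-3)·(-3) + (1)·(1) + (4)·(4) + (-3)·(-3)) / 5 = 36/5 = 7.2
  s[Y,Z] = ((1)·(0.6667) + (0)·(0.6667) + (-3)·(1.6667) + (1)·(2.6667) + (4)·(-3.3333) + (-3)·(-2.3333)) / 5 = -8/5 = -1.6
  s[Z,Z] = ((0.6667)·(0.6667) + (0.6667)·(0.6667) + (1.6667)·(1.6667) + (2.6667)·(2.6667) + (-3.3333)·(-3.3333) + (-2.3333)·(-2.3333)) / 5 = 27.3333/5 = 5.4667
  Sample standard deviations s_i = √(s[i,i]):
  s(X) = √(5.7667) = 2.4014
  s(Y) = √(7.2) = 2.6833
  s(Z) = √(5.4667) = 2.3381

Step 3 — r_{ij} = s_{ij} / (s_i · s_j):
  r[X,X] = 1 (diagonal).
  r[X,Y] = 0.2 / (2.4014 · 2.6833) = 0.2 / 6.4436 = 0.031
  r[X,Z] = -0.3333 / (2.4014 · 2.3381) = -0.3333 / 5.6147 = -0.0594
  r[Y,Y] = 1 (diagonal).
  r[Y,Z] = -1.6 / (2.6833 · 2.3381) = -1.6 / 6.2738 = -0.255
  r[Z,Z] = 1 (diagonal).

R is symmetric with unit diagonal. Assembling:

R = [[1, 0.031, -0.0594],
 [0.031, 1, -0.255],
 [-0.0594, -0.255, 1]]


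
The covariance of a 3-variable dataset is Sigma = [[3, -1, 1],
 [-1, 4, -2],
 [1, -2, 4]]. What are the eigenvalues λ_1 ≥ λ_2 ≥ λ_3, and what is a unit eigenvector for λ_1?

Step 1 — characteristic polynomial p(λ) = det(λI - Sigma) = λ³ - tr·λ² + c_1·λ - det, where tr = trace, c_1 = sum of the principal 2×2 minors, det = det(Sigma):
  tr = 3 + 4 + 4 = 11,
  c_1 = (3·4 - (-1)²) + (3·4 - (1)²) + (4·4 - (-2)²) = 11 + 11 + 12 = 34,
  det = 3·(4·4 - (-2)²) - (-1)·((-1)·4 - (-2)·(1)) + (1)·((-1)·(-2) - 4·(1)) = 3·(12) - (-1)·(-2) + (1)·(-2) = 32.
  So p(λ) = λ³ - 11λ² + 34λ - 32.
Step 2 — look for an integer root (rational root theorem: any rational root is an integer divisor of 32). Testing λ = 2:
  p(2) = 8 - 44 + 68 - 32 = 0  ✓
  Dividing out (λ - 2): p(λ) = (λ - 2)(λ² - 9λ + 16).
Step 3 — remaining eigenvalues from the quadratic λ² - 9λ + 16 = 0:
  Δ = 9² - 4·16 = 81 - 64 = 17,  λ = (9 ± √17)/2 = (9 ± 4.1231)/2 ≈ 6.5616 or 2.4384.
  Sorted: λ_1 = 6.5616,  λ_2 = 2.4384,  λ_3 = 2  (check: sum = 11 = tr ✓).

Step 4 — unit eigenvector for λ_1 ≈ 6.5616: v spans the null space of (Sigma - λ_1 I), whose rows are
  r_1 = (-3.5616, -1, 1),  r_2 = (-1, -2.5616, -2),  r_3 = (1, -2, -2.5616).
  v is orthogonal to every row, so take v ∝ r_1 × r_2 = ((-1)·(-2) - (1)·(-2.5616), (1)·(-1) - (-3.5616)·(-2), (-3.5616)·(-2.5616) - (-1)·(-1)) ≈ (4.5616, -8.1231, 8.1231).
  Let u = (4.5616, -8.1231, 8.1231).
  ||u|| = √((4.5616)² + (-8.1231)² + (8.1231)²) = √(152.7775) ≈ 12.3603,  v_1 = u/||u|| ≈ (0.369, -0.6572, 0.6572) (||v_1|| = 1).

λ_1 = 6.5616,  λ_2 = 2.4384,  λ_3 = 2;  v_1 ≈ (0.369, -0.6572, 0.6572)


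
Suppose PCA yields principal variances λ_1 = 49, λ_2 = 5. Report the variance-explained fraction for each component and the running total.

Step 1 — total variance = trace(Sigma) = Σ λ_i = 49 + 5 = 54.

Step 2 — fraction explained by component i = λ_i / Σ λ:
  PC1: 49/54 = 0.9074
  PC2: 5/54 = 0.0926

Step 3 — cumulative fraction after k components = (λ_1 + ... + λ_k) / Σ λ:
  k = 1: 49/54 = 0.9074
  k = 2: (49 + 5)/54 = 54/54 = 1

Summary (fraction, with percent):

explained: PC1 0.9074 (90.74%), PC2 0.0926 (9.26%);  cumulative: 0.9074, 1


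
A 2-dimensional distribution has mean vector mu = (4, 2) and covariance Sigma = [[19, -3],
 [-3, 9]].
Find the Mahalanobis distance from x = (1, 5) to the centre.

Step 1 — centre the observation: (x - mu) = (-3, 3).

Step 2 — invert Sigma. det(Sigma) = 19·9 - (-3)² = 162.
  Sigma^{-1} = (1/det) · [[d, -b], [-b, a]] = [[0.0556, 0.0185],
 [0.0185, 0.1173]].

Step 3 — form the quadratic (x - mu)^T · Sigma^{-1} · (x - mu):
  Sigma^{-1} · (x - mu) = (-0.1111, 0.2963).
  (x - mu)^T · [Sigma^{-1} · (x - mu)] = (-3)·(-0.1111) + (3)·(0.2963) = 1.2222.

Step 4 — take square root: d = √(1.2222) ≈ 1.1055.

d(x, mu) = √(1.2222) ≈ 1.1055


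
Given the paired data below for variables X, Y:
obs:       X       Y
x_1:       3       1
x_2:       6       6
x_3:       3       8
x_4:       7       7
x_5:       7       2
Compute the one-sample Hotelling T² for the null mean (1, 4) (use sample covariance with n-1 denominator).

Step 1 — sample mean vector:
  mean(X) = (3 + 6 + 3 + 7 + 7) / 5 = 26/5 = 5.2
  mean(Y) = (1 + 6 + 8 + 7 + 2) / 5 = 24/5 = 4.8
  x̄ = (5.2, 4.8),  deviation x̄ - mu_0 = (5.2, 4.8) - (1, 4) = (4.2, 0.8).

Step 2 — sample covariance matrix, S[i,j] = (1/(n-1)) · Σ_k (x_{k,i} - mean_i) · (x_{k,j} - mean_j), divisor n-1 = 4:
  S[X,X] = ((-2.2)·(-2.2) + (0.8)·(0.8) + (-2.2)·(-2.2) + (1.8)·(1.8) + (1.8)·(1.8)) / 4 = 16.8/4 = 4.2
  S[X,Y] = ((-2.2)·(-3.8) + (0.8)·(1.2) + (-2.2)·(3.2) + (1.8)·(2.2) + (1.8)·(-2.8)) / 4 = 1.2/4 = 0.3
  S[Y,Y] = ((-3.8)·(-3.8) + (1.2)·(1.2) + (3.2)·(3.2) + (2.2)·(2.2) + (-2.8)·(-2.8)) / 4 = 38.8/4 = 9.7
  S = [[4.2, 0.3],
 [0.3, 9.7]].

Step 3 — invert S. det(S) = 4.2·9.7 - (0.3)² = 40.65.
  S^{-1} = (1/det) · [[d, -b], [-b, a]] = [[0.2386, -0.0074],
 [-0.0074, 0.1033]].

Step 4 — quadratic form (x̄ - mu_0)^T · S^{-1} · (x̄ - mu_0):
  S^{-1} · (x̄ - mu_0) = (0.9963, 0.0517),
  (x̄ - mu_0)^T · [...] = (4.2)·(0.9963) + (0.8)·(0.0517) = 4.2258.

Step 5 — scale by n: T² = 5 · 4.2258 = 21.1292.

T² ≈ 21.1292
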